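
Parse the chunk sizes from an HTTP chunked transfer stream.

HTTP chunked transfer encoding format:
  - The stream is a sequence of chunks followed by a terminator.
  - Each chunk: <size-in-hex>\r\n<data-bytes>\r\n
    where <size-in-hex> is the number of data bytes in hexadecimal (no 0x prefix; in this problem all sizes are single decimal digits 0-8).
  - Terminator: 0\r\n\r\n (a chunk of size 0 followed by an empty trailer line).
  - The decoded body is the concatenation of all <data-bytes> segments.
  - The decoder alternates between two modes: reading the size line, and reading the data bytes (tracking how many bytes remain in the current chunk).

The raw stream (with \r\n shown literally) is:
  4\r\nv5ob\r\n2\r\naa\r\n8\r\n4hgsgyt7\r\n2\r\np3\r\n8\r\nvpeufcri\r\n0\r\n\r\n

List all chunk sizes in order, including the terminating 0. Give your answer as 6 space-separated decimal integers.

Chunk 1: stream[0..1]='4' size=0x4=4, data at stream[3..7]='v5ob' -> body[0..4], body so far='v5ob'
Chunk 2: stream[9..10]='2' size=0x2=2, data at stream[12..14]='aa' -> body[4..6], body so far='v5obaa'
Chunk 3: stream[16..17]='8' size=0x8=8, data at stream[19..27]='4hgsgyt7' -> body[6..14], body so far='v5obaa4hgsgyt7'
Chunk 4: stream[29..30]='2' size=0x2=2, data at stream[32..34]='p3' -> body[14..16], body so far='v5obaa4hgsgyt7p3'
Chunk 5: stream[36..37]='8' size=0x8=8, data at stream[39..47]='vpeufcri' -> body[16..24], body so far='v5obaa4hgsgyt7p3vpeufcri'
Chunk 6: stream[49..50]='0' size=0 (terminator). Final body='v5obaa4hgsgyt7p3vpeufcri' (24 bytes)

Answer: 4 2 8 2 8 0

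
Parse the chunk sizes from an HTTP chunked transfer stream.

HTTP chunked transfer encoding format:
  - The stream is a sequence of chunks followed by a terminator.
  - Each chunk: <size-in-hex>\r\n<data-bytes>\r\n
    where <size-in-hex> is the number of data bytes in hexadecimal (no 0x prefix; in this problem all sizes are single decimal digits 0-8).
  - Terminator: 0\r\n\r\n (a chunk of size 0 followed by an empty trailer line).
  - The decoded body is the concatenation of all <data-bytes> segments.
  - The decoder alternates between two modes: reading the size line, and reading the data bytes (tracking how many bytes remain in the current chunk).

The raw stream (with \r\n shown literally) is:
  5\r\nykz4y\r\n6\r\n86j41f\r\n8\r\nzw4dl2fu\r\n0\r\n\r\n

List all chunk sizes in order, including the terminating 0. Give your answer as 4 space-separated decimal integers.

Chunk 1: stream[0..1]='5' size=0x5=5, data at stream[3..8]='ykz4y' -> body[0..5], body so far='ykz4y'
Chunk 2: stream[10..11]='6' size=0x6=6, data at stream[13..19]='86j41f' -> body[5..11], body so far='ykz4y86j41f'
Chunk 3: stream[21..22]='8' size=0x8=8, data at stream[24..32]='zw4dl2fu' -> body[11..19], body so far='ykz4y86j41fzw4dl2fu'
Chunk 4: stream[34..35]='0' size=0 (terminator). Final body='ykz4y86j41fzw4dl2fu' (19 bytes)

Answer: 5 6 8 0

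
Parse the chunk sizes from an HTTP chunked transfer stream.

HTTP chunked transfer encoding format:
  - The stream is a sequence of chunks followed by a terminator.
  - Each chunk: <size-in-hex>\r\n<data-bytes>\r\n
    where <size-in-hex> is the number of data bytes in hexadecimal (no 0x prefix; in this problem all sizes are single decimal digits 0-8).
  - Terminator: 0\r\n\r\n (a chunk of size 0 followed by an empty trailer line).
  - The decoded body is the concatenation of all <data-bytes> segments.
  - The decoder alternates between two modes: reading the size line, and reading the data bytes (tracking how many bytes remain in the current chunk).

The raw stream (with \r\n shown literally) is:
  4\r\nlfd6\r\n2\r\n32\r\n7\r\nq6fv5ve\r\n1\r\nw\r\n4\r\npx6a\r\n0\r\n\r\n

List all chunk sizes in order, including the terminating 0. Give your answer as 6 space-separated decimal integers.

Chunk 1: stream[0..1]='4' size=0x4=4, data at stream[3..7]='lfd6' -> body[0..4], body so far='lfd6'
Chunk 2: stream[9..10]='2' size=0x2=2, data at stream[12..14]='32' -> body[4..6], body so far='lfd632'
Chunk 3: stream[16..17]='7' size=0x7=7, data at stream[19..26]='q6fv5ve' -> body[6..13], body so far='lfd632q6fv5ve'
Chunk 4: stream[28..29]='1' size=0x1=1, data at stream[31..32]='w' -> body[13..14], body so far='lfd632q6fv5vew'
Chunk 5: stream[34..35]='4' size=0x4=4, data at stream[37..41]='px6a' -> body[14..18], body so far='lfd632q6fv5vewpx6a'
Chunk 6: stream[43..44]='0' size=0 (terminator). Final body='lfd632q6fv5vewpx6a' (18 bytes)

Answer: 4 2 7 1 4 0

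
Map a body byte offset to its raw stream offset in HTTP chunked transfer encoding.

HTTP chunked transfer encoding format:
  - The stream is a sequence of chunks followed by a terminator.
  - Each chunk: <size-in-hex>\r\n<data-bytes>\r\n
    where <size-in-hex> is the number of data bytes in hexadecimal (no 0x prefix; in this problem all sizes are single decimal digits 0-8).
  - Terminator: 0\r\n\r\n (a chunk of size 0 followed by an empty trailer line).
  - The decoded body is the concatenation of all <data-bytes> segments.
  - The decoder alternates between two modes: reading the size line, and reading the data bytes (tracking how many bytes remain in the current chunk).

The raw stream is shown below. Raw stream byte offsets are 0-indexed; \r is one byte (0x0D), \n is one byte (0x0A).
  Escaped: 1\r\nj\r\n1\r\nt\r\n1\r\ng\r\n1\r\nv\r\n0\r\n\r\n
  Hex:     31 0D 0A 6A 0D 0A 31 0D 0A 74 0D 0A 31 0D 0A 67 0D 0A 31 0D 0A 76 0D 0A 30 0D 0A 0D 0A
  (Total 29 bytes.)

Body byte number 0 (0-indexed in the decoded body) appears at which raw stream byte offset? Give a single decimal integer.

Answer: 3

Derivation:
Chunk 1: stream[0..1]='1' size=0x1=1, data at stream[3..4]='j' -> body[0..1], body so far='j'
Chunk 2: stream[6..7]='1' size=0x1=1, data at stream[9..10]='t' -> body[1..2], body so far='jt'
Chunk 3: stream[12..13]='1' size=0x1=1, data at stream[15..16]='g' -> body[2..3], body so far='jtg'
Chunk 4: stream[18..19]='1' size=0x1=1, data at stream[21..22]='v' -> body[3..4], body so far='jtgv'
Chunk 5: stream[24..25]='0' size=0 (terminator). Final body='jtgv' (4 bytes)
Body byte 0 at stream offset 3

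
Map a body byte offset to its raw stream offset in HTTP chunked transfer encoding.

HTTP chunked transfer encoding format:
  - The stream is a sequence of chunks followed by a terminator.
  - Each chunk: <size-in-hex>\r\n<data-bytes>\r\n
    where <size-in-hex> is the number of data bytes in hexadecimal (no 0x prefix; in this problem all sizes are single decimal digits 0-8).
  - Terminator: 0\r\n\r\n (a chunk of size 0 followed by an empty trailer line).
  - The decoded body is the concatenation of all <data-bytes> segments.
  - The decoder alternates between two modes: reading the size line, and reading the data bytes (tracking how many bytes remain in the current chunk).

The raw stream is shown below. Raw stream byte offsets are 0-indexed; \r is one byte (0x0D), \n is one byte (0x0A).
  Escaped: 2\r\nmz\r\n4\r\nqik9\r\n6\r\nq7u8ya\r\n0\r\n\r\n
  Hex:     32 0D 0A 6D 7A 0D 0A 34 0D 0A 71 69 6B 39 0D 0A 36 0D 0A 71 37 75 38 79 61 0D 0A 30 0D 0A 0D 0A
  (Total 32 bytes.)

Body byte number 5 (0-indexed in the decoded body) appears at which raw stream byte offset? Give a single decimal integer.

Chunk 1: stream[0..1]='2' size=0x2=2, data at stream[3..5]='mz' -> body[0..2], body so far='mz'
Chunk 2: stream[7..8]='4' size=0x4=4, data at stream[10..14]='qik9' -> body[2..6], body so far='mzqik9'
Chunk 3: stream[16..17]='6' size=0x6=6, data at stream[19..25]='q7u8ya' -> body[6..12], body so far='mzqik9q7u8ya'
Chunk 4: stream[27..28]='0' size=0 (terminator). Final body='mzqik9q7u8ya' (12 bytes)
Body byte 5 at stream offset 13

Answer: 13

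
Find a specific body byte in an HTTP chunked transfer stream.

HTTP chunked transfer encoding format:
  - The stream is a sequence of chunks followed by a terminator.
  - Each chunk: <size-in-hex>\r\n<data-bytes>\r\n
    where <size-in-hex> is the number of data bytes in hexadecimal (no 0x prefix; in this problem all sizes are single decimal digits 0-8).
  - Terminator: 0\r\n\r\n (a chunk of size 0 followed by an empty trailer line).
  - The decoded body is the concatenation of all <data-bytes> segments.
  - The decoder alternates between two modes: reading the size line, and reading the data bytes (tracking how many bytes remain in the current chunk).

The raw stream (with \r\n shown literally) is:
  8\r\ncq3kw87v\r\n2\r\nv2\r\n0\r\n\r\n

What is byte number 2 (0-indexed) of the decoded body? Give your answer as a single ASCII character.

Chunk 1: stream[0..1]='8' size=0x8=8, data at stream[3..11]='cq3kw87v' -> body[0..8], body so far='cq3kw87v'
Chunk 2: stream[13..14]='2' size=0x2=2, data at stream[16..18]='v2' -> body[8..10], body so far='cq3kw87vv2'
Chunk 3: stream[20..21]='0' size=0 (terminator). Final body='cq3kw87vv2' (10 bytes)
Body byte 2 = '3'

Answer: 3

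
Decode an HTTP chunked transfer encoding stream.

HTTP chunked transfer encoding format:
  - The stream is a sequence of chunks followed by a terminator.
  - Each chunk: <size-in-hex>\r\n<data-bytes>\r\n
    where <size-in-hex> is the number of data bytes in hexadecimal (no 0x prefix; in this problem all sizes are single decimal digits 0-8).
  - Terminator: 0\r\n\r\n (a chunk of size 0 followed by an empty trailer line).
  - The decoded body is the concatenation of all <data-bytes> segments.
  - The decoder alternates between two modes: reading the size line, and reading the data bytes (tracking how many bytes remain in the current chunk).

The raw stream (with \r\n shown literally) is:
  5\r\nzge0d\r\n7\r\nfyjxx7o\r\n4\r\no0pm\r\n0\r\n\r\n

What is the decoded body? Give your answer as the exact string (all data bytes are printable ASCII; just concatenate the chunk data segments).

Chunk 1: stream[0..1]='5' size=0x5=5, data at stream[3..8]='zge0d' -> body[0..5], body so far='zge0d'
Chunk 2: stream[10..11]='7' size=0x7=7, data at stream[13..20]='fyjxx7o' -> body[5..12], body so far='zge0dfyjxx7o'
Chunk 3: stream[22..23]='4' size=0x4=4, data at stream[25..29]='o0pm' -> body[12..16], body so far='zge0dfyjxx7oo0pm'
Chunk 4: stream[31..32]='0' size=0 (terminator). Final body='zge0dfyjxx7oo0pm' (16 bytes)

Answer: zge0dfyjxx7oo0pm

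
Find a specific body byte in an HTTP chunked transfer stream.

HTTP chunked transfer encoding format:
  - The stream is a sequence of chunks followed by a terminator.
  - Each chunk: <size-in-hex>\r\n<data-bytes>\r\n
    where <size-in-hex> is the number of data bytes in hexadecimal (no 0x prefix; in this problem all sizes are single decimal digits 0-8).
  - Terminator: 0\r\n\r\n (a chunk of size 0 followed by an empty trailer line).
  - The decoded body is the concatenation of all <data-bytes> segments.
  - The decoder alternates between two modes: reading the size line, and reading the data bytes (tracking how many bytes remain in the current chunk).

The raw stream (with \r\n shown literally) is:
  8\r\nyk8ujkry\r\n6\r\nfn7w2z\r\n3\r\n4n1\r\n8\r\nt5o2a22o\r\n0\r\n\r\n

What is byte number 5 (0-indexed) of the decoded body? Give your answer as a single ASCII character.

Chunk 1: stream[0..1]='8' size=0x8=8, data at stream[3..11]='yk8ujkry' -> body[0..8], body so far='yk8ujkry'
Chunk 2: stream[13..14]='6' size=0x6=6, data at stream[16..22]='fn7w2z' -> body[8..14], body so far='yk8ujkryfn7w2z'
Chunk 3: stream[24..25]='3' size=0x3=3, data at stream[27..30]='4n1' -> body[14..17], body so far='yk8ujkryfn7w2z4n1'
Chunk 4: stream[32..33]='8' size=0x8=8, data at stream[35..43]='t5o2a22o' -> body[17..25], body so far='yk8ujkryfn7w2z4n1t5o2a22o'
Chunk 5: stream[45..46]='0' size=0 (terminator). Final body='yk8ujkryfn7w2z4n1t5o2a22o' (25 bytes)
Body byte 5 = 'k'

Answer: k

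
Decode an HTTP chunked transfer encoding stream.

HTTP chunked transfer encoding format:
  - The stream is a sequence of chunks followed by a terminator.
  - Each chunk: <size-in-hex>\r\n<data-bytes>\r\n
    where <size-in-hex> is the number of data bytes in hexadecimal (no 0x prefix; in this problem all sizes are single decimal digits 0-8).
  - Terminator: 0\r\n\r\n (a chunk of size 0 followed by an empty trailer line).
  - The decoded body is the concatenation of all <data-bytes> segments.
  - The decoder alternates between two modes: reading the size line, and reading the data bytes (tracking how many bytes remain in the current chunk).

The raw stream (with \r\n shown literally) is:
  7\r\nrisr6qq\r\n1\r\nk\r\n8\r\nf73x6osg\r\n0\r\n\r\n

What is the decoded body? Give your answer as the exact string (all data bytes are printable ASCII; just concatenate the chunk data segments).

Chunk 1: stream[0..1]='7' size=0x7=7, data at stream[3..10]='risr6qq' -> body[0..7], body so far='risr6qq'
Chunk 2: stream[12..13]='1' size=0x1=1, data at stream[15..16]='k' -> body[7..8], body so far='risr6qqk'
Chunk 3: stream[18..19]='8' size=0x8=8, data at stream[21..29]='f73x6osg' -> body[8..16], body so far='risr6qqkf73x6osg'
Chunk 4: stream[31..32]='0' size=0 (terminator). Final body='risr6qqkf73x6osg' (16 bytes)

Answer: risr6qqkf73x6osg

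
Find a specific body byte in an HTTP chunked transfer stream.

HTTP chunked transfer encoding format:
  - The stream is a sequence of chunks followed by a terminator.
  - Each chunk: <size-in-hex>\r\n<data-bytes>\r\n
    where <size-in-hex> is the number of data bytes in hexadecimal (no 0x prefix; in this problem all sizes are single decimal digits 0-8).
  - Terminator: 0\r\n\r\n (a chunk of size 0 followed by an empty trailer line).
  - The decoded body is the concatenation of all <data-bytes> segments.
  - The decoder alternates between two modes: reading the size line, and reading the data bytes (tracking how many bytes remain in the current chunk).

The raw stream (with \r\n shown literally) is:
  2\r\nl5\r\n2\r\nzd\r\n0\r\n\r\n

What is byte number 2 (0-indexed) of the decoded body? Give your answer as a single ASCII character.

Answer: z

Derivation:
Chunk 1: stream[0..1]='2' size=0x2=2, data at stream[3..5]='l5' -> body[0..2], body so far='l5'
Chunk 2: stream[7..8]='2' size=0x2=2, data at stream[10..12]='zd' -> body[2..4], body so far='l5zd'
Chunk 3: stream[14..15]='0' size=0 (terminator). Final body='l5zd' (4 bytes)
Body byte 2 = 'z'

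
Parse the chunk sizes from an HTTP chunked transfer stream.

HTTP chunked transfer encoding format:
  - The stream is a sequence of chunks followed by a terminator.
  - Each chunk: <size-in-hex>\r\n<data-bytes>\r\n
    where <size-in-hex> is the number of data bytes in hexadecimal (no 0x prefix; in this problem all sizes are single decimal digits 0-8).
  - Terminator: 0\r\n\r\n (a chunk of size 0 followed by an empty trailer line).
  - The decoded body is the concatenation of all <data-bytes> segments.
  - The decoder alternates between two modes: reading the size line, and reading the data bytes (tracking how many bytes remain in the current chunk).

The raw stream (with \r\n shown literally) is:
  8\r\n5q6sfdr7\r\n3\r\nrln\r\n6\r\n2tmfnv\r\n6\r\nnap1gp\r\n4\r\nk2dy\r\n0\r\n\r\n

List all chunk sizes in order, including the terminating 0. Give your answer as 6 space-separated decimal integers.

Chunk 1: stream[0..1]='8' size=0x8=8, data at stream[3..11]='5q6sfdr7' -> body[0..8], body so far='5q6sfdr7'
Chunk 2: stream[13..14]='3' size=0x3=3, data at stream[16..19]='rln' -> body[8..11], body so far='5q6sfdr7rln'
Chunk 3: stream[21..22]='6' size=0x6=6, data at stream[24..30]='2tmfnv' -> body[11..17], body so far='5q6sfdr7rln2tmfnv'
Chunk 4: stream[32..33]='6' size=0x6=6, data at stream[35..41]='nap1gp' -> body[17..23], body so far='5q6sfdr7rln2tmfnvnap1gp'
Chunk 5: stream[43..44]='4' size=0x4=4, data at stream[46..50]='k2dy' -> body[23..27], body so far='5q6sfdr7rln2tmfnvnap1gpk2dy'
Chunk 6: stream[52..53]='0' size=0 (terminator). Final body='5q6sfdr7rln2tmfnvnap1gpk2dy' (27 bytes)

Answer: 8 3 6 6 4 0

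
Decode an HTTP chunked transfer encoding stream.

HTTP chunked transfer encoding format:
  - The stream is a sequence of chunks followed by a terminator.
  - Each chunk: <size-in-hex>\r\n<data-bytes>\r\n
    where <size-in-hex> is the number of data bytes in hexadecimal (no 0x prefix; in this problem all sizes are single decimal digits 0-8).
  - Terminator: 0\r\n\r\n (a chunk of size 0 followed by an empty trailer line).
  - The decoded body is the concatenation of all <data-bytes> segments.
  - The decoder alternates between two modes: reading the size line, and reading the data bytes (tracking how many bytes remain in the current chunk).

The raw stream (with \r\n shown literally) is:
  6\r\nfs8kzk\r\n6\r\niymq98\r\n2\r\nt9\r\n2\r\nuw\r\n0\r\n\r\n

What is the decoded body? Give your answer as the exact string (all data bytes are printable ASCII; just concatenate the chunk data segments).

Chunk 1: stream[0..1]='6' size=0x6=6, data at stream[3..9]='fs8kzk' -> body[0..6], body so far='fs8kzk'
Chunk 2: stream[11..12]='6' size=0x6=6, data at stream[14..20]='iymq98' -> body[6..12], body so far='fs8kzkiymq98'
Chunk 3: stream[22..23]='2' size=0x2=2, data at stream[25..27]='t9' -> body[12..14], body so far='fs8kzkiymq98t9'
Chunk 4: stream[29..30]='2' size=0x2=2, data at stream[32..34]='uw' -> body[14..16], body so far='fs8kzkiymq98t9uw'
Chunk 5: stream[36..37]='0' size=0 (terminator). Final body='fs8kzkiymq98t9uw' (16 bytes)

Answer: fs8kzkiymq98t9uw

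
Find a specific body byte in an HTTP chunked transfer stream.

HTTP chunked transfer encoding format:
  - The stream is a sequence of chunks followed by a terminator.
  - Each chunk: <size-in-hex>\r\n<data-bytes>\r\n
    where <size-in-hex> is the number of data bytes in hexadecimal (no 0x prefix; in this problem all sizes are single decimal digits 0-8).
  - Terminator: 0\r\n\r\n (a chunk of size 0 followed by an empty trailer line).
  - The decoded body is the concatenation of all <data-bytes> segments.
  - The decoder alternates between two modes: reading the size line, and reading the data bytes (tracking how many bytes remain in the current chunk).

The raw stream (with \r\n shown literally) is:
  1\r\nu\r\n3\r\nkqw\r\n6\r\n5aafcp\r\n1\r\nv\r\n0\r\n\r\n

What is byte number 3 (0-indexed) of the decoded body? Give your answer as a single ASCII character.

Answer: w

Derivation:
Chunk 1: stream[0..1]='1' size=0x1=1, data at stream[3..4]='u' -> body[0..1], body so far='u'
Chunk 2: stream[6..7]='3' size=0x3=3, data at stream[9..12]='kqw' -> body[1..4], body so far='ukqw'
Chunk 3: stream[14..15]='6' size=0x6=6, data at stream[17..23]='5aafcp' -> body[4..10], body so far='ukqw5aafcp'
Chunk 4: stream[25..26]='1' size=0x1=1, data at stream[28..29]='v' -> body[10..11], body so far='ukqw5aafcpv'
Chunk 5: stream[31..32]='0' size=0 (terminator). Final body='ukqw5aafcpv' (11 bytes)
Body byte 3 = 'w'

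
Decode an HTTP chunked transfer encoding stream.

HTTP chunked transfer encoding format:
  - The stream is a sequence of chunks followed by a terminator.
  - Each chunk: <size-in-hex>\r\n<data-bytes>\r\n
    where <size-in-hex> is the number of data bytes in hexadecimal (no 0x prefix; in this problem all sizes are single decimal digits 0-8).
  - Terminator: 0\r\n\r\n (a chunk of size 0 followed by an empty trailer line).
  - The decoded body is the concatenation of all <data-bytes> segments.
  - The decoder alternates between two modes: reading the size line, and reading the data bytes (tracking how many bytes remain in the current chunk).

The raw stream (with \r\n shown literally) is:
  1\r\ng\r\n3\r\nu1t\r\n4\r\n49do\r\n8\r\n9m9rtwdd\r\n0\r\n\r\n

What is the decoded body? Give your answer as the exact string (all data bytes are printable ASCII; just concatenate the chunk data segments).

Chunk 1: stream[0..1]='1' size=0x1=1, data at stream[3..4]='g' -> body[0..1], body so far='g'
Chunk 2: stream[6..7]='3' size=0x3=3, data at stream[9..12]='u1t' -> body[1..4], body so far='gu1t'
Chunk 3: stream[14..15]='4' size=0x4=4, data at stream[17..21]='49do' -> body[4..8], body so far='gu1t49do'
Chunk 4: stream[23..24]='8' size=0x8=8, data at stream[26..34]='9m9rtwdd' -> body[8..16], body so far='gu1t49do9m9rtwdd'
Chunk 5: stream[36..37]='0' size=0 (terminator). Final body='gu1t49do9m9rtwdd' (16 bytes)

Answer: gu1t49do9m9rtwdd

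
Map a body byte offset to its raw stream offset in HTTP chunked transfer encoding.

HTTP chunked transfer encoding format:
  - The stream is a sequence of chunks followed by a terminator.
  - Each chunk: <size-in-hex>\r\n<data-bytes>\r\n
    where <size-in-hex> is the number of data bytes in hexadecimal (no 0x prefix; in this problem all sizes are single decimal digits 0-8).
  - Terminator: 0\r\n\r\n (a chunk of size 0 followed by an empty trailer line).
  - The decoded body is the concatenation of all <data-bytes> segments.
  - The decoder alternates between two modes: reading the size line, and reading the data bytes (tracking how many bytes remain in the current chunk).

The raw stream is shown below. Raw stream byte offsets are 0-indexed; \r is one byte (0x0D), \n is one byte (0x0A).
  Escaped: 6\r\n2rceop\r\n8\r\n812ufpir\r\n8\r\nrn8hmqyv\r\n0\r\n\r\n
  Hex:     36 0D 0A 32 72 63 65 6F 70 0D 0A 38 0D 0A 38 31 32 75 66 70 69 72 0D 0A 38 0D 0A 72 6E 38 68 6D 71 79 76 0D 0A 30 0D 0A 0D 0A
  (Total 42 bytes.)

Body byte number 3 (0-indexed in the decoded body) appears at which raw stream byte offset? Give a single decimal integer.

Answer: 6

Derivation:
Chunk 1: stream[0..1]='6' size=0x6=6, data at stream[3..9]='2rceop' -> body[0..6], body so far='2rceop'
Chunk 2: stream[11..12]='8' size=0x8=8, data at stream[14..22]='812ufpir' -> body[6..14], body so far='2rceop812ufpir'
Chunk 3: stream[24..25]='8' size=0x8=8, data at stream[27..35]='rn8hmqyv' -> body[14..22], body so far='2rceop812ufpirrn8hmqyv'
Chunk 4: stream[37..38]='0' size=0 (terminator). Final body='2rceop812ufpirrn8hmqyv' (22 bytes)
Body byte 3 at stream offset 6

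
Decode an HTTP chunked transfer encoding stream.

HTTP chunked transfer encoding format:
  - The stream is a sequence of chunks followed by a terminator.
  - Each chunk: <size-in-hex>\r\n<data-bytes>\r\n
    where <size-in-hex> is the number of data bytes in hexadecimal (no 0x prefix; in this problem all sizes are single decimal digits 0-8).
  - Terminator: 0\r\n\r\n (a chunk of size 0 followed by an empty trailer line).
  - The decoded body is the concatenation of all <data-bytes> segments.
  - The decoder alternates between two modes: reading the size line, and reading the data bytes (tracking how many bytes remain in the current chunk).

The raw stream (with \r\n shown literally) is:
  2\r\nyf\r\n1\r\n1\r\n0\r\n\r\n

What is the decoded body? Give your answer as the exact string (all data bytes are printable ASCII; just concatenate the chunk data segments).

Chunk 1: stream[0..1]='2' size=0x2=2, data at stream[3..5]='yf' -> body[0..2], body so far='yf'
Chunk 2: stream[7..8]='1' size=0x1=1, data at stream[10..11]='1' -> body[2..3], body so far='yf1'
Chunk 3: stream[13..14]='0' size=0 (terminator). Final body='yf1' (3 bytes)

Answer: yf1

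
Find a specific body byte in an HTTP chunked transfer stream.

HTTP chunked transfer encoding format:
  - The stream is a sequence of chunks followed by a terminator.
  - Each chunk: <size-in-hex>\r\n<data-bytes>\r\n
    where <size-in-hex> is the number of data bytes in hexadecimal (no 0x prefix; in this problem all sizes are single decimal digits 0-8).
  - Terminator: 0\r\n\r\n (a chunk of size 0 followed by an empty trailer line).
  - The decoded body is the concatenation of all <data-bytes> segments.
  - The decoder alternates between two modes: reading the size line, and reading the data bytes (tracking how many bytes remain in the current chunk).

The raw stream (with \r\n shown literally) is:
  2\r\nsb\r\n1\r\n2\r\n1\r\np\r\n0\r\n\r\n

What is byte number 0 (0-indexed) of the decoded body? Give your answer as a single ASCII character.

Answer: s

Derivation:
Chunk 1: stream[0..1]='2' size=0x2=2, data at stream[3..5]='sb' -> body[0..2], body so far='sb'
Chunk 2: stream[7..8]='1' size=0x1=1, data at stream[10..11]='2' -> body[2..3], body so far='sb2'
Chunk 3: stream[13..14]='1' size=0x1=1, data at stream[16..17]='p' -> body[3..4], body so far='sb2p'
Chunk 4: stream[19..20]='0' size=0 (terminator). Final body='sb2p' (4 bytes)
Body byte 0 = 's'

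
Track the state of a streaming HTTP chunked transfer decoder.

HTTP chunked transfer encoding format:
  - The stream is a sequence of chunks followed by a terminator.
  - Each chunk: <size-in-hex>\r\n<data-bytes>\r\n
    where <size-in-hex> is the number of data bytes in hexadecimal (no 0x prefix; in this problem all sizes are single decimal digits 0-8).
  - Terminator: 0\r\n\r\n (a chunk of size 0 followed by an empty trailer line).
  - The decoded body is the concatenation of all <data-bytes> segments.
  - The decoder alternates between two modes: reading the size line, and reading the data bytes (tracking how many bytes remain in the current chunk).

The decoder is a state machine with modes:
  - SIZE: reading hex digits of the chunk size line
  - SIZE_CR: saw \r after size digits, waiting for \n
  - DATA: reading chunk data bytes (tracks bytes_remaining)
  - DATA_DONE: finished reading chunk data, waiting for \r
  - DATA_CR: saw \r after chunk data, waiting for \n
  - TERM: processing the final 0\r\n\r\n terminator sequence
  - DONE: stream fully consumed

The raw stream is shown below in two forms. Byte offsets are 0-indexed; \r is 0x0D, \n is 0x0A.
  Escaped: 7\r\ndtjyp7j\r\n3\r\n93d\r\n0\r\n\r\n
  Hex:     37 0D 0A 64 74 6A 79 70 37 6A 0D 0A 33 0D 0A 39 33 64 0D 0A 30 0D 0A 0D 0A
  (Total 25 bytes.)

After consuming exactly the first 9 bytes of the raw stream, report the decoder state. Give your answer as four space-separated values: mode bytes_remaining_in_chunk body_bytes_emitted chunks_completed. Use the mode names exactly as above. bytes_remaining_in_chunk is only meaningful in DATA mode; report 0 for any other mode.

Answer: DATA 1 6 0

Derivation:
Byte 0 = '7': mode=SIZE remaining=0 emitted=0 chunks_done=0
Byte 1 = 0x0D: mode=SIZE_CR remaining=0 emitted=0 chunks_done=0
Byte 2 = 0x0A: mode=DATA remaining=7 emitted=0 chunks_done=0
Byte 3 = 'd': mode=DATA remaining=6 emitted=1 chunks_done=0
Byte 4 = 't': mode=DATA remaining=5 emitted=2 chunks_done=0
Byte 5 = 'j': mode=DATA remaining=4 emitted=3 chunks_done=0
Byte 6 = 'y': mode=DATA remaining=3 emitted=4 chunks_done=0
Byte 7 = 'p': mode=DATA remaining=2 emitted=5 chunks_done=0
Byte 8 = '7': mode=DATA remaining=1 emitted=6 chunks_done=0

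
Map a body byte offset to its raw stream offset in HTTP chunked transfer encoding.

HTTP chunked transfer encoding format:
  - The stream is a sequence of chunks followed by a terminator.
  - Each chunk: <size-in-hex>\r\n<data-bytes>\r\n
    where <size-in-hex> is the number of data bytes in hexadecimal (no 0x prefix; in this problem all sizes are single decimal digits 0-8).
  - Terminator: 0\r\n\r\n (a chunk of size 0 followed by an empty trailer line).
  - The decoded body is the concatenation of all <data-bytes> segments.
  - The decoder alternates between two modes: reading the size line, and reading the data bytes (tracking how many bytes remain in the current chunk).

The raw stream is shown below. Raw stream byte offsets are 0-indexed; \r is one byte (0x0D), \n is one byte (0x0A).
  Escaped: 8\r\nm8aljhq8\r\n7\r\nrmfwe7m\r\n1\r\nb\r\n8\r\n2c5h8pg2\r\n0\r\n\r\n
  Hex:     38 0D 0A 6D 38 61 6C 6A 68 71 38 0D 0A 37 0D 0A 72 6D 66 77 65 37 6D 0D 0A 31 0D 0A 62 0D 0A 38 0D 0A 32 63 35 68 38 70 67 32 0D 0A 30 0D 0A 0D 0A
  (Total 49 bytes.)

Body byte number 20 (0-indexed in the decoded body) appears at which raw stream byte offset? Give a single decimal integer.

Answer: 38

Derivation:
Chunk 1: stream[0..1]='8' size=0x8=8, data at stream[3..11]='m8aljhq8' -> body[0..8], body so far='m8aljhq8'
Chunk 2: stream[13..14]='7' size=0x7=7, data at stream[16..23]='rmfwe7m' -> body[8..15], body so far='m8aljhq8rmfwe7m'
Chunk 3: stream[25..26]='1' size=0x1=1, data at stream[28..29]='b' -> body[15..16], body so far='m8aljhq8rmfwe7mb'
Chunk 4: stream[31..32]='8' size=0x8=8, data at stream[34..42]='2c5h8pg2' -> body[16..24], body so far='m8aljhq8rmfwe7mb2c5h8pg2'
Chunk 5: stream[44..45]='0' size=0 (terminator). Final body='m8aljhq8rmfwe7mb2c5h8pg2' (24 bytes)
Body byte 20 at stream offset 38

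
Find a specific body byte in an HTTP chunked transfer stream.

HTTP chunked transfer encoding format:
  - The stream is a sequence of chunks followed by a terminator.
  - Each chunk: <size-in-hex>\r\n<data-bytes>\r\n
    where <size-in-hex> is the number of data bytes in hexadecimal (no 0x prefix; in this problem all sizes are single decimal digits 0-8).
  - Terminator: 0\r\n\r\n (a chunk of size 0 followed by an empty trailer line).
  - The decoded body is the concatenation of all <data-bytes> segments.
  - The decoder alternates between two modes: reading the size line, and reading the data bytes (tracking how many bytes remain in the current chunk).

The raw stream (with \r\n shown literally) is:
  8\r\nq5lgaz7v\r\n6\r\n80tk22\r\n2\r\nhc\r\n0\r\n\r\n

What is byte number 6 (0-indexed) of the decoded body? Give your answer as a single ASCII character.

Answer: 7

Derivation:
Chunk 1: stream[0..1]='8' size=0x8=8, data at stream[3..11]='q5lgaz7v' -> body[0..8], body so far='q5lgaz7v'
Chunk 2: stream[13..14]='6' size=0x6=6, data at stream[16..22]='80tk22' -> body[8..14], body so far='q5lgaz7v80tk22'
Chunk 3: stream[24..25]='2' size=0x2=2, data at stream[27..29]='hc' -> body[14..16], body so far='q5lgaz7v80tk22hc'
Chunk 4: stream[31..32]='0' size=0 (terminator). Final body='q5lgaz7v80tk22hc' (16 bytes)
Body byte 6 = '7'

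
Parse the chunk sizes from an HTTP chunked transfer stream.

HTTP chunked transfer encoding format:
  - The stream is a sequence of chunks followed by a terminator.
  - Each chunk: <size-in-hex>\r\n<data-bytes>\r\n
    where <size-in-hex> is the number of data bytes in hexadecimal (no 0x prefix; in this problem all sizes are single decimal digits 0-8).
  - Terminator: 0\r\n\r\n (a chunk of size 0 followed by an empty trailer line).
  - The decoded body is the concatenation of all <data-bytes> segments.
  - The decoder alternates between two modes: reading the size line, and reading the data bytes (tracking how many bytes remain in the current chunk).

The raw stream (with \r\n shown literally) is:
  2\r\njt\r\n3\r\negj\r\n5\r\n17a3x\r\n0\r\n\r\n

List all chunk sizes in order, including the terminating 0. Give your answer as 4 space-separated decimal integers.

Chunk 1: stream[0..1]='2' size=0x2=2, data at stream[3..5]='jt' -> body[0..2], body so far='jt'
Chunk 2: stream[7..8]='3' size=0x3=3, data at stream[10..13]='egj' -> body[2..5], body so far='jtegj'
Chunk 3: stream[15..16]='5' size=0x5=5, data at stream[18..23]='17a3x' -> body[5..10], body so far='jtegj17a3x'
Chunk 4: stream[25..26]='0' size=0 (terminator). Final body='jtegj17a3x' (10 bytes)

Answer: 2 3 5 0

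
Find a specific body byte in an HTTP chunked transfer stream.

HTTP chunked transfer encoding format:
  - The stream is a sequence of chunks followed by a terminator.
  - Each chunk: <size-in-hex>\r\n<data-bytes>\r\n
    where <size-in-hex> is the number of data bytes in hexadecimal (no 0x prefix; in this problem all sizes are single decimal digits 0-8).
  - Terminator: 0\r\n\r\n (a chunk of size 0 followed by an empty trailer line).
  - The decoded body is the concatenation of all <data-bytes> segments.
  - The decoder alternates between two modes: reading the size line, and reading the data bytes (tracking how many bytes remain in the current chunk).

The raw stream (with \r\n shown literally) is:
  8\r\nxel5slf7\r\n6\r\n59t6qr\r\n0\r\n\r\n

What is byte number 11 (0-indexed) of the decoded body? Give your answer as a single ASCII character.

Chunk 1: stream[0..1]='8' size=0x8=8, data at stream[3..11]='xel5slf7' -> body[0..8], body so far='xel5slf7'
Chunk 2: stream[13..14]='6' size=0x6=6, data at stream[16..22]='59t6qr' -> body[8..14], body so far='xel5slf759t6qr'
Chunk 3: stream[24..25]='0' size=0 (terminator). Final body='xel5slf759t6qr' (14 bytes)
Body byte 11 = '6'

Answer: 6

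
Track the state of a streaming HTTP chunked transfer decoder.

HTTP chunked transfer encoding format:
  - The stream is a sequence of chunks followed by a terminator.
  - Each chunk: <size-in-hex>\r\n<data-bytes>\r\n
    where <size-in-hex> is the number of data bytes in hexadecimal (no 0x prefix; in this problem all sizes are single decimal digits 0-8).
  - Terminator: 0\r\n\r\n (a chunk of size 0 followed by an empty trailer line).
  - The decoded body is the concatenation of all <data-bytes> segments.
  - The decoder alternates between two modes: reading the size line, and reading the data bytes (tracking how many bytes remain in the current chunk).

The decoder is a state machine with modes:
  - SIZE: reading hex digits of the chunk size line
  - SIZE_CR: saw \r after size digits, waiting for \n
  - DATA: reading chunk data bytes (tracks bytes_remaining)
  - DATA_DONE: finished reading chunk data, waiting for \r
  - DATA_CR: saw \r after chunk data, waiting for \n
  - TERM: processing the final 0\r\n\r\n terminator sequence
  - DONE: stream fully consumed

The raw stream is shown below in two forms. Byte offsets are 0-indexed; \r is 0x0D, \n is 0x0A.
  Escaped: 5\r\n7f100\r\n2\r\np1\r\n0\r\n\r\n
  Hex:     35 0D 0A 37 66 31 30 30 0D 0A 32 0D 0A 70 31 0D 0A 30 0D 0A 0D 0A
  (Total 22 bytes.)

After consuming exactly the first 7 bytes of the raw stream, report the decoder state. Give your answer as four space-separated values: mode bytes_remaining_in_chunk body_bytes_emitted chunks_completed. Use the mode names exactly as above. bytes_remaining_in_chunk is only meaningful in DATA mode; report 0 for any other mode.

Byte 0 = '5': mode=SIZE remaining=0 emitted=0 chunks_done=0
Byte 1 = 0x0D: mode=SIZE_CR remaining=0 emitted=0 chunks_done=0
Byte 2 = 0x0A: mode=DATA remaining=5 emitted=0 chunks_done=0
Byte 3 = '7': mode=DATA remaining=4 emitted=1 chunks_done=0
Byte 4 = 'f': mode=DATA remaining=3 emitted=2 chunks_done=0
Byte 5 = '1': mode=DATA remaining=2 emitted=3 chunks_done=0
Byte 6 = '0': mode=DATA remaining=1 emitted=4 chunks_done=0

Answer: DATA 1 4 0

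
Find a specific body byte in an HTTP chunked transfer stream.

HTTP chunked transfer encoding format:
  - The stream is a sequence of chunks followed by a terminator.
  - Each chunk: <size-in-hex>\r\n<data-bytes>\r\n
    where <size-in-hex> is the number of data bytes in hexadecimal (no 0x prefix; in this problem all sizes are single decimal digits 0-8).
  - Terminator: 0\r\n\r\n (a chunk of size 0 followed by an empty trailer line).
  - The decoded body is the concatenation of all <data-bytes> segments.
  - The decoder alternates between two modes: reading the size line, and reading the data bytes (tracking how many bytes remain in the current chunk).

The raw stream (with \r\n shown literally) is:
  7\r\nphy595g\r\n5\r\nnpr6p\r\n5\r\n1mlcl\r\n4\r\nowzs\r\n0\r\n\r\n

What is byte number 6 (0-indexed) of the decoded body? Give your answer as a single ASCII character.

Answer: g

Derivation:
Chunk 1: stream[0..1]='7' size=0x7=7, data at stream[3..10]='phy595g' -> body[0..7], body so far='phy595g'
Chunk 2: stream[12..13]='5' size=0x5=5, data at stream[15..20]='npr6p' -> body[7..12], body so far='phy595gnpr6p'
Chunk 3: stream[22..23]='5' size=0x5=5, data at stream[25..30]='1mlcl' -> body[12..17], body so far='phy595gnpr6p1mlcl'
Chunk 4: stream[32..33]='4' size=0x4=4, data at stream[35..39]='owzs' -> body[17..21], body so far='phy595gnpr6p1mlclowzs'
Chunk 5: stream[41..42]='0' size=0 (terminator). Final body='phy595gnpr6p1mlclowzs' (21 bytes)
Body byte 6 = 'g'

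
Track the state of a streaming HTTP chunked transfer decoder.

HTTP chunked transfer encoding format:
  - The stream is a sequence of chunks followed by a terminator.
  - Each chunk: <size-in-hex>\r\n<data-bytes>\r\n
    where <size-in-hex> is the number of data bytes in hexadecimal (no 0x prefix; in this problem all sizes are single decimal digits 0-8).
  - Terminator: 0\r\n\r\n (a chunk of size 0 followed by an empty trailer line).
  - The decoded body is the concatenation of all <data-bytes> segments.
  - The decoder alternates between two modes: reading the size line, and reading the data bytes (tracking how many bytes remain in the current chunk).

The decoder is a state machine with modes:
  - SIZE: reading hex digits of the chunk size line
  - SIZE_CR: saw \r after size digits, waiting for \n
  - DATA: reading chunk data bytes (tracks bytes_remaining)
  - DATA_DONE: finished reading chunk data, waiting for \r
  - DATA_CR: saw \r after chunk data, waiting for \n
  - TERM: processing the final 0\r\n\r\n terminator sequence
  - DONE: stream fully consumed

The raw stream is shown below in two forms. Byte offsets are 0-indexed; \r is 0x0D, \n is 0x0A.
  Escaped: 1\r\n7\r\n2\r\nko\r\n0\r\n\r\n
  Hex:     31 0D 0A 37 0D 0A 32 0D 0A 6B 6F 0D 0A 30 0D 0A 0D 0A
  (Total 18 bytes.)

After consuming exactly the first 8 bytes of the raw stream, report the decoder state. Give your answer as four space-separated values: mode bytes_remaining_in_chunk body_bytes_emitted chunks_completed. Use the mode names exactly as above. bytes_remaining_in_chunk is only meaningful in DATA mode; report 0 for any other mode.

Answer: SIZE_CR 0 1 1

Derivation:
Byte 0 = '1': mode=SIZE remaining=0 emitted=0 chunks_done=0
Byte 1 = 0x0D: mode=SIZE_CR remaining=0 emitted=0 chunks_done=0
Byte 2 = 0x0A: mode=DATA remaining=1 emitted=0 chunks_done=0
Byte 3 = '7': mode=DATA_DONE remaining=0 emitted=1 chunks_done=0
Byte 4 = 0x0D: mode=DATA_CR remaining=0 emitted=1 chunks_done=0
Byte 5 = 0x0A: mode=SIZE remaining=0 emitted=1 chunks_done=1
Byte 6 = '2': mode=SIZE remaining=0 emitted=1 chunks_done=1
Byte 7 = 0x0D: mode=SIZE_CR remaining=0 emitted=1 chunks_done=1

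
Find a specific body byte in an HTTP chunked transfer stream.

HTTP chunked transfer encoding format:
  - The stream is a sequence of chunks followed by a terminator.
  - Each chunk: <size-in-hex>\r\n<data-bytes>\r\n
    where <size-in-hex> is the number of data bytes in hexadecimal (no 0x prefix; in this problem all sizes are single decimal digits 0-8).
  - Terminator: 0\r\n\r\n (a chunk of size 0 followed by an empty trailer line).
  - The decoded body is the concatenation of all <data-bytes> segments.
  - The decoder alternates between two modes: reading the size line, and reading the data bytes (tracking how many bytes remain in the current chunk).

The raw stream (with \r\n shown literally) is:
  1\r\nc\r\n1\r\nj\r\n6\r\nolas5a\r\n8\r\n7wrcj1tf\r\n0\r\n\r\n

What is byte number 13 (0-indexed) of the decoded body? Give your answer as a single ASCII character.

Chunk 1: stream[0..1]='1' size=0x1=1, data at stream[3..4]='c' -> body[0..1], body so far='c'
Chunk 2: stream[6..7]='1' size=0x1=1, data at stream[9..10]='j' -> body[1..2], body so far='cj'
Chunk 3: stream[12..13]='6' size=0x6=6, data at stream[15..21]='olas5a' -> body[2..8], body so far='cjolas5a'
Chunk 4: stream[23..24]='8' size=0x8=8, data at stream[26..34]='7wrcj1tf' -> body[8..16], body so far='cjolas5a7wrcj1tf'
Chunk 5: stream[36..37]='0' size=0 (terminator). Final body='cjolas5a7wrcj1tf' (16 bytes)
Body byte 13 = '1'

Answer: 1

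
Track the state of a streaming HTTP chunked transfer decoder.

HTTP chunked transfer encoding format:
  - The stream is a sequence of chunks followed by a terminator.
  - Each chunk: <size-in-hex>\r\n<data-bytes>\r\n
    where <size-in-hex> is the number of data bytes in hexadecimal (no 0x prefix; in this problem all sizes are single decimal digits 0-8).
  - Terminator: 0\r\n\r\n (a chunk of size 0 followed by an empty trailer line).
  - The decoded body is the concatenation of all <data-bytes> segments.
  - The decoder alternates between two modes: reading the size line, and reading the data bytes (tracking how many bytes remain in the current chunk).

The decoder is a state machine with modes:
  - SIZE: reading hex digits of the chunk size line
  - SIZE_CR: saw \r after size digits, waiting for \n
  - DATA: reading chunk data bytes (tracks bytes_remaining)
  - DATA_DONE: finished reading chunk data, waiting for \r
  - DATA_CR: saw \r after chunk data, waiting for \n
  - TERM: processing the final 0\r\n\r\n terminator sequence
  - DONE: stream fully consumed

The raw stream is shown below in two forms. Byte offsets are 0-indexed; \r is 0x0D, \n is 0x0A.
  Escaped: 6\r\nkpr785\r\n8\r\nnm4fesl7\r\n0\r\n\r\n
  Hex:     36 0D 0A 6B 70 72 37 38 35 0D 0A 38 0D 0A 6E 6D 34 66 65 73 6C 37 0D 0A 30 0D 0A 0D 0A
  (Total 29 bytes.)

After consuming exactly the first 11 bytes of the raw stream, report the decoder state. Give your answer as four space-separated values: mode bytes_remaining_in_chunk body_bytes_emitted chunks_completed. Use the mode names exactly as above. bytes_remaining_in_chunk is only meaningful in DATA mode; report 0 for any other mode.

Byte 0 = '6': mode=SIZE remaining=0 emitted=0 chunks_done=0
Byte 1 = 0x0D: mode=SIZE_CR remaining=0 emitted=0 chunks_done=0
Byte 2 = 0x0A: mode=DATA remaining=6 emitted=0 chunks_done=0
Byte 3 = 'k': mode=DATA remaining=5 emitted=1 chunks_done=0
Byte 4 = 'p': mode=DATA remaining=4 emitted=2 chunks_done=0
Byte 5 = 'r': mode=DATA remaining=3 emitted=3 chunks_done=0
Byte 6 = '7': mode=DATA remaining=2 emitted=4 chunks_done=0
Byte 7 = '8': mode=DATA remaining=1 emitted=5 chunks_done=0
Byte 8 = '5': mode=DATA_DONE remaining=0 emitted=6 chunks_done=0
Byte 9 = 0x0D: mode=DATA_CR remaining=0 emitted=6 chunks_done=0
Byte 10 = 0x0A: mode=SIZE remaining=0 emitted=6 chunks_done=1

Answer: SIZE 0 6 1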